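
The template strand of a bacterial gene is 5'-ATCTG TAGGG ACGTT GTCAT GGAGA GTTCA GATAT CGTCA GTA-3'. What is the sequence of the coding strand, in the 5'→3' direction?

5'-TACTGACGATATCTGAACTCTCCATGACAACGTCCCTACAGAT-3'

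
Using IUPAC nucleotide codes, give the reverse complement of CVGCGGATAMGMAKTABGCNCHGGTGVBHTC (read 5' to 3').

Standard pairs A↔T, G↔C; ambiguity codes pair M↔K, B↔V, H↔D, N↔N. Complement (GBCGCCTATKCKTMATVCGNGDCCACBVDAG), then reverse for 5'→3'.

5'-GADVBCACCDGNGCVTAMTKCKTATCCGCBG-3'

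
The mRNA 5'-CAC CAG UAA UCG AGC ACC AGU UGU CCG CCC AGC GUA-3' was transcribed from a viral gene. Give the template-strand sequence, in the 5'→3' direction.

Replace U with T to get the coding DNA strand: CACCAGTAATCGAGCACCAGTTGTCCGCCCAGCGTA. The template strand is its reverse complement (complement GTGGTCATTAGCTCGTGGTCAACAGGCGGGTCGCAT, then reverse).

5'-TACGCTGGGCGGACAACTGGTGCTCGATTACTGGTG-3'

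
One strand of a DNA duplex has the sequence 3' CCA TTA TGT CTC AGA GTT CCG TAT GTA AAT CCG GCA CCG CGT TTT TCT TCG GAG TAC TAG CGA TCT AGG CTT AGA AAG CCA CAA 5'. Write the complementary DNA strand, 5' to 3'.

The strand is given 3'→5', so its complement runs 5'→3' in the same left-to-right order: pair each base A↔T, G↔C.

5'-GGTAATACAGAGTCTCAAGGCATACATTTAGGCCGTGGCGCAAAAAGAAGCCTCATGATCGCTAGATCCGAATCTTTCGGTGTT-3'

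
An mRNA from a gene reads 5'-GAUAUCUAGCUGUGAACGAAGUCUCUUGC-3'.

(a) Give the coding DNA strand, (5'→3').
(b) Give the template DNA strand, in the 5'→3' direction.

(a) 5'-GATATCTAGCTGTGAACGAAGTCTCTTGC-3'
(b) 5′-GCAAGAGACTTCGTTCACAGCTAGATATC-3′

(a) The coding strand matches the mRNA with U→T.
(b) The template strand is the reverse complement of the coding strand.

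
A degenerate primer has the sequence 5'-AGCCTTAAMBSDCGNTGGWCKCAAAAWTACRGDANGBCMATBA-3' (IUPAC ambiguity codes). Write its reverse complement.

5'-TVATKGVCNTHCYGTAWTTTTGMGWCCANCGHSVKTTAAGGCT-3'

Standard pairs A↔T, G↔C; ambiguity codes pair R↔Y, M↔K, W↔W, S↔S, B↔V, D↔H, N↔N. Complement (TCGGAATTKVSHGCNACCWGMGTTTTWATGYCHTNCVGKTAVT), then reverse for 5'→3'.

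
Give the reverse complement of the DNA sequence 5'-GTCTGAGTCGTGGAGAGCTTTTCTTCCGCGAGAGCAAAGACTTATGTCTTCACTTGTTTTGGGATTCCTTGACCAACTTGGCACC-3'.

Complement each base (A↔T, G↔C): CAGACTCAGCACCTCTCGAAAAGAAGGCGCTCTCGTTTCTGAATACAGAAGTGAACAAAACCCTAAGGAACTGGTTGAACCGTGG. Then reverse.

5'-GGTGCCAAGTTGGTCAAGGAATCCCAAAACAAGTGAAGACATAAGTCTTTGCTCTCGCGGAAGAAAAGCTCTCCACGACTCAGAC-3'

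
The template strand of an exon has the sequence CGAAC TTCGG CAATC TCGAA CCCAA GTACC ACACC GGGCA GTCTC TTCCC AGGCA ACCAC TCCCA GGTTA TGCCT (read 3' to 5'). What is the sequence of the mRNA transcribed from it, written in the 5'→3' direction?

5'-GCUUGAAGCCGUUAGAGCUUGGGUUCAUGGUGUGGCCCGUCAGAGAAGGGUCCGUUGGUGAGGGUCCAAUACGGA-3'

Reading the template 3'→5' as shown, RNA polymerase pairs each base (A→U, T→A, G↔C) to build mRNA 5'→3' directly.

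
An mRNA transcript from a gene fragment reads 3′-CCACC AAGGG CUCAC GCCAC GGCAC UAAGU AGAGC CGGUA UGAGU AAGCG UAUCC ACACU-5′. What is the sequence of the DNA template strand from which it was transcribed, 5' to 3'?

5'-GGTGGTTCCCGAGTGCGGTGCCGTGATTCATCTCGGCCATACTCATTCGCATAGGTGTGA-3'

Written 5'→3' the mRNA is UCACACCUAUGCGAAUGAGUAUGGCCGAGAUGAAUCACGGCACCGCACUCGGGAACCACC, so the coding DNA strand is TCACACCTATGCGAATGAGTATGGCCGAGATGAATCACGGCACCGCACTCGGGAACCACC. The template is its reverse complement.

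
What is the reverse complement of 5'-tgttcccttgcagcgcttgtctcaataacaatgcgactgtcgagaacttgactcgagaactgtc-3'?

5′-GACAGTTCTCGAGTCAAGTTCTCGACAGTCGCATTGTTATTGAGACAAGCGCTGCAAGGGAACA-3′

Reading the sequence 3'→5' and pairing each base (A↔T, G↔C) gives the reverse complement directly.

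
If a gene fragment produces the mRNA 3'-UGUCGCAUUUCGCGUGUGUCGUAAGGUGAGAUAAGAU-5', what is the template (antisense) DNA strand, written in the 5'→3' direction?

5'-ACAGCGTAAAGCGCACACAGCATTCCACTCTATTCTA-3'

Written 5'→3' the mRNA is UAGAAUAGAGUGGAAUGCUGUGUGCGCUUUACGCUGU, so the coding DNA strand is TAGAATAGAGTGGAATGCTGTGTGCGCTTTACGCTGT. The template is its reverse complement.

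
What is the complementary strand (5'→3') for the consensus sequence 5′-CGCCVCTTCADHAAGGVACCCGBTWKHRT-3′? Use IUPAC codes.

5'-AYDMWAVCGGGTBCCTTDHTGAAGBGGCG-3'

Standard pairs A↔T, G↔C; ambiguity codes pair R↔Y, K↔M, W↔W, B↔V, D↔H. Complement (GCGGBGAAGTHDTTCCBTGGGCVAWMDYA), then reverse for 5'→3'.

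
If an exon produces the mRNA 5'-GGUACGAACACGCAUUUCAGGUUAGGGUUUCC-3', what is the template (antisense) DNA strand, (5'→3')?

5'-GGAAACCCTAACCTGAAATGCGTGTTCGTACC-3'

Replace U with T to get the coding DNA strand: GGTACGAACACGCATTTCAGGTTAGGGTTTCC. The template strand is its reverse complement (complement CCATGCTTGTGCGTAAAGTCCAATCCCAAAGG, then reverse).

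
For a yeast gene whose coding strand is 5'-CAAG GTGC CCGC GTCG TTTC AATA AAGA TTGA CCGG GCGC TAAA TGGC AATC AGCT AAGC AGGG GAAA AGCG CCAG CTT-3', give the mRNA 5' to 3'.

mRNA has the coding-strand sequence with U in place of T.

5′-CAAGGUGCCCGCGUCGUUUCAAUAAAGAUUGACCGGGCGCUAAAUGGCAAUCAGCUAAGCAGGGGAAAAGCGCCAGCUU-3′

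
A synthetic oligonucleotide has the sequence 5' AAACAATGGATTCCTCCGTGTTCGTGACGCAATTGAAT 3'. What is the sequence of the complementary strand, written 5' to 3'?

The complement of AAACAATGGATTCCTCCGTGTTCGTGACGCAATTGAAT is TTTGTTACCTAAGGAGGCACAAGCACTGCGTTAACTTA (A↔T, G↔C). DNA strands are antiparallel, so the complementary strand runs 3'→5'; reversing gives the 5'→3' form.

5′-ATTCAATTGCGTCACGAACACGGAGGAATCCATTGTTT-3′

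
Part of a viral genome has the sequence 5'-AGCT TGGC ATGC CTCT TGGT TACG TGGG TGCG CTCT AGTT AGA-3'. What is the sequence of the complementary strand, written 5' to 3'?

Pairing A↔T and G↔C gives TCGAACCGTACGGAGAACCAATGCACCCACGCGAGATCAATCT, running 3'→5'. Reverse for the 5'→3' convention.

5'-TCTAACTAGAGCGCACCCACGTAACCAAGAGGCATGCCAAGCT-3'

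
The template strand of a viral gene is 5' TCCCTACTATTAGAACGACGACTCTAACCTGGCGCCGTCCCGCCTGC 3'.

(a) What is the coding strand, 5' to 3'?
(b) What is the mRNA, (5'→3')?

(a) 5'-GCAGGCGGGACGGCGCCAGGTTAGAGTCGTCGTTCTAATAGTAGGGA-3'
(b) 5'-GCAGGCGGGACGGCGCCAGGUUAGAGUCGUCGUUCUAAUAGUAGGGA-3'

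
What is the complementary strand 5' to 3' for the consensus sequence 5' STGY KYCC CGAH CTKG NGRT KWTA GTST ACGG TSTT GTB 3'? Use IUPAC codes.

Standard pairs A↔T, G↔C; ambiguity codes pair R↔Y, K↔M, W↔W, S↔S, B↔V, H↔D, N↔N. Complement (SACRMRGGGCTDGAMCNCYAMWATCASATGCCASAACAV), then reverse for 5'→3'.

5'-VACAASACCGTASACTAWMAYCNCMAGDTCGGGRMRCAS-3'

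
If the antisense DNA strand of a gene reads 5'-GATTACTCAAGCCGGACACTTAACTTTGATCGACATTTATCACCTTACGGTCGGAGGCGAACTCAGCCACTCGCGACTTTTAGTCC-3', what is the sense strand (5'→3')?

5'-GGACTAAAAGTCGCGAGTGGCTGAGTTCGCCTCCGACCGTAAGGTGATAAATGTCGATCAAAGTTAAGTGTCCGGCTTGAGTAATC-3'

The coding strand is complementary and antiparallel to the template: take the complement (A↔T, G↔C) and reverse.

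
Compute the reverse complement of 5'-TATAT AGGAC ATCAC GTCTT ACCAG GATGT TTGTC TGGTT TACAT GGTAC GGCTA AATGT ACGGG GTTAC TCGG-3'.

5'-CCGAGTAACCCCGTACATTTAGCCGTACCATGTAAACCAGACAAACATCCTGGTAAGACGTGATGTCCTATATA-3'

Reading the sequence 3'→5' and pairing each base (A↔T, G↔C) gives the reverse complement directly.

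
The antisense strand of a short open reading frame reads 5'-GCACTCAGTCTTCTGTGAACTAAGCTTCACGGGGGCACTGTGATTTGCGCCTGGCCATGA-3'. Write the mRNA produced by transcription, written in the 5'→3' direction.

5'-UCAUGGCCAGGCGCAAAUCACAGUGCCCCCGUGAAGCUUAGUUCACAGAAGACUGAGUGC-3'

The mRNA has the sequence of the coding strand (reverse complement of the template) with T→U. Reverse complement of GCACTCAGTCTTCTGTGAACTAAGCTTCACGGGGGCACTGTGATTTGCGCCTGGCCATGA is TCATGGCCAGGCGCAAATCACAGTGCCCCCGTGAAGCTTAGTTCACAGAAGACTGAGTGC; then T→U.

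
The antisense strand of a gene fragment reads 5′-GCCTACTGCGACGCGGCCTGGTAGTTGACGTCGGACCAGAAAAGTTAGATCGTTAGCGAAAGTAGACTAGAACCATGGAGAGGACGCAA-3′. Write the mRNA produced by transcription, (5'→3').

5'-UUGCGUCCUCUCCAUGGUUCUAGUCUACUUUCGCUAACGAUCUAACUUUUCUGGUCCGACGUCAACUACCAGGCCGCGUCGCAGUAGGC-3'

The mRNA has the sequence of the coding strand (reverse complement of the template) with T→U. Reverse complement of GCCTACTGCGACGCGGCCTGGTAGTTGACGTCGGACCAGAAAAGTTAGATCGTTAGCGAAAGTAGACTAGAACCATGGAGAGGACGCAA is TTGCGTCCTCTCCATGGTTCTAGTCTACTTTCGCTAACGATCTAACTTTTCTGGTCCGACGTCAACTACCAGGCCGCGTCGCAGTAGGC; then T→U.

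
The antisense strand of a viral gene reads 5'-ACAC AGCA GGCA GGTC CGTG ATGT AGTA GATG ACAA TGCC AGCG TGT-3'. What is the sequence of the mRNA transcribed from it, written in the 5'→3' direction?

The mRNA has the sequence of the coding strand (reverse complement of the template) with T→U. Reverse complement of ACACAGCAGGCAGGTCCGTGATGTAGTAGATGACAATGCCAGCGTGT is ACACGCTGGCATTGTCATCTACTACATCACGGACCTGCCTGCTGTGT; then T→U.

5'-ACACGCUGGCAUUGUCAUCUACUACAUCACGGACCUGCCUGCUGUGU-3'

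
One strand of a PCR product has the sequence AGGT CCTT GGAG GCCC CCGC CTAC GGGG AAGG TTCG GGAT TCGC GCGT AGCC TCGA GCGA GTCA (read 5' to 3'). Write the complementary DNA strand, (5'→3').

Pairing A↔T and G↔C gives TCCAGGAACCTCCGGGGGCGGATGCCCCTTCCAAGCCCTAAGCGCGCATCGGAGCTCGCTCAGT, running 3'→5'. Reverse for the 5'→3' convention.

5′-TGACTCGCTCGAGGCTACGCGCGAATCCCGAACCTTCCCCGTAGGCGGGGGCCTCCAAGGACCT-3′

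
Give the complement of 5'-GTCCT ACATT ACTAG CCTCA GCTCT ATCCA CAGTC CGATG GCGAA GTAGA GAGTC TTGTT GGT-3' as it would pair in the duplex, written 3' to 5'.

Base-pairing A↔T, G↔C gives the complement. The complementary strand is antiparallel, so paired with a 5'→3' strand it runs 3'→5'.

3'-CAGGATGTAATGATCGGAGTCGAGATAGGTGTCAGGCTACCGCTTCATCTCTCAGAACAACCA-5'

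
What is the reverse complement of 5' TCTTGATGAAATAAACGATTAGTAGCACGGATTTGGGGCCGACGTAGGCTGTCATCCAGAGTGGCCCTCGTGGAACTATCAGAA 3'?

Complement each base (A↔T, G↔C): AGAACTACTTTATTTGCTAATCATCGTGCCTAAACCCCGGCTGCATCCGACAGTAGGTCTCACCGGGAGCACCTTGATAGTCTT. Then reverse.

5'-TTCTGATAGTTCCACGAGGGCCACTCTGGATGACAGCCTACGTCGGCCCCAAATCCGTGCTACTAATCGTTTATTTCATCAAGA-3'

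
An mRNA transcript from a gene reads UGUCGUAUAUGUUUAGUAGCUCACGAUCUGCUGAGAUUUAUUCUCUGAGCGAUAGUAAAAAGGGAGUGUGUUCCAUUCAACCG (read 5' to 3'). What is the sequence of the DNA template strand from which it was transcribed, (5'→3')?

Replace U with T to get the coding DNA strand: TGTCGTATATGTTTAGTAGCTCACGATCTGCTGAGATTTATTCTCTGAGCGATAGTAAAAAGGGAGTGTGTTCCATTCAACCG. The template strand is its reverse complement (complement ACAGCATATACAAATCATCGAGTGCTAGACGACTCTAAATAAGAGACTCGCTATCATTTTTCCCTCACACAAGGTAAGTTGGC, then reverse).

5'-CGGTTGAATGGAACACACTCCCTTTTTACTATCGCTCAGAGAATAAATCTCAGCAGATCGTGAGCTACTAAACATATACGACA-3'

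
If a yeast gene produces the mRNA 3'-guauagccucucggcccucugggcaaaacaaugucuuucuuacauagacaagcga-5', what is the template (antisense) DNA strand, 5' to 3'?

Written 5'→3' the mRNA is AGCGAACAGAUACAUUCUUUCUGUAACAAAACGGGUCUCCCGGCUCUCCGAUAUG, so the coding DNA strand is AGCGAACAGATACATTCTTTCTGTAACAAAACGGGTCTCCCGGCTCTCCGATATG. The template is its reverse complement.

5'-CATATCGGAGAGCCGGGAGACCCGTTTTGTTACAGAAAGAATGTATCTGTTCGCT-3'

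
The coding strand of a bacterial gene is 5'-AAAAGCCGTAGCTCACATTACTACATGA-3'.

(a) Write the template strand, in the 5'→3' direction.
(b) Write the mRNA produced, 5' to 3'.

(a) 5′-TCATGTAGTAATGTGAGCTACGGCTTTT-3′
(b) 5'-AAAAGCCGUAGCUCACAUUACUACAUGA-3'

(a) The template strand is the reverse complement of the coding strand: complement TTTTCGGCATCGAGTGTAATGATGTACT, then reverse.
(b) mRNA matches the coding strand with T→U.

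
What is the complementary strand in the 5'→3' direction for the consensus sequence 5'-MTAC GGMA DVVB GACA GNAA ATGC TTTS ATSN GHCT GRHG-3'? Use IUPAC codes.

5'-CDYCAGDCNSATSAAAGCATTTNCTGTCVBBHTKCCGTAK-3'

Standard pairs A↔T, G↔C; ambiguity codes pair R↔Y, M↔K, S↔S, B↔V, D↔H, N↔N. Complement (KATGCCKTHBBVCTGTCNTTTACGAAASTASNCDGACYDC), then reverse for 5'→3'.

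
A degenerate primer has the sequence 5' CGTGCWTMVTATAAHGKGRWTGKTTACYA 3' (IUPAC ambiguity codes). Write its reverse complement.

5'-TRGTAAMCAWYCMCDTTATABKAWGCACG-3'

Standard pairs A↔T, G↔C; ambiguity codes pair R↔Y, M↔K, W↔W, H↔D, V↔B. Complement (GCACGWAKBATATTDCMCYWACMAATGRT), then reverse for 5'→3'.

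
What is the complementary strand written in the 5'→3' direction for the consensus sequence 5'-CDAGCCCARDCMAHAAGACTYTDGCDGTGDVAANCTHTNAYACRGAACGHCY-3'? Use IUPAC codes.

5'-RGDCGTTCYGTRTNADAGNTTBHCACHGCHARAGTCTTDTKGHYTGGGCTHG-3'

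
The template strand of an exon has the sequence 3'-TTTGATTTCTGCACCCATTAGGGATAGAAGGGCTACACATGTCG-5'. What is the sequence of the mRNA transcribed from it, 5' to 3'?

Reading the template 3'→5' as shown, RNA polymerase pairs each base (A→U, T→A, G↔C) to build mRNA 5'→3' directly.

5'-AAACUAAAGACGUGGGUAAUCCCUAUCUUCCCGAUGUGUACAGC-3'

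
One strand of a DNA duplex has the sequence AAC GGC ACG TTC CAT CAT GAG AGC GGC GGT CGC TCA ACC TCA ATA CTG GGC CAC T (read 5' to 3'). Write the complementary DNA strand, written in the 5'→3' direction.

5'-AGTGGCCCAGTATTGAGGTTGAGCGACCGCCGCTCTCATGATGGAACGTGCCGTT-3'

The complement of AACGGCACGTTCCATCATGAGAGCGGCGGTCGCTCAACCTCAATACTGGGCCACT is TTGCCGTGCAAGGTAGTACTCTCGCCGCCAGCGAGTTGGAGTTATGACCCGGTGA (A↔T, G↔C). DNA strands are antiparallel, so the complementary strand runs 3'→5'; reversing gives the 5'→3' form.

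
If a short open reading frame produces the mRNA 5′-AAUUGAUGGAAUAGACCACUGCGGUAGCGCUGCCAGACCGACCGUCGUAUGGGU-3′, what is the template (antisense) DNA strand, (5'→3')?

5'-ACCCATACGACGGTCGGTCTGGCAGCGCTACCGCAGTGGTCTATTCCATCAATT-3'

Replace U with T to get the coding DNA strand: AATTGATGGAATAGACCACTGCGGTAGCGCTGCCAGACCGACCGTCGTATGGGT. The template strand is its reverse complement (complement TTAACTACCTTATCTGGTGACGCCATCGCGACGGTCTGGCTGGCAGCATACCCA, then reverse).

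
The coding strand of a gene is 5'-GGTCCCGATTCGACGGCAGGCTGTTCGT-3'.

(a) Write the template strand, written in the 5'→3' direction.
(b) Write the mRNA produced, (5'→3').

(a) 5'-ACGAACAGCCTGCCGTCGAATCGGGACC-3'
(b) 5'-GGUCCCGAUUCGACGGCAGGCUGUUCGU-3'

(a) The template strand is the reverse complement of the coding strand: complement CCAGGGCTAAGCTGCCGTCCGACAAGCA, then reverse.
(b) mRNA matches the coding strand with T→U.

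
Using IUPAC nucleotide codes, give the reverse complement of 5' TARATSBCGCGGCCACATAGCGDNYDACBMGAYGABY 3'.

Standard pairs A↔T, G↔C; ambiguity codes pair R↔Y, M↔K, S↔S, B↔V, D↔H, N↔N. Complement (ATYTASVGCGCCGGTGTATCGCHNRHTGVKCTRCTVR), then reverse for 5'→3'.

5'-RVTCRTCKVGTHRNHCGCTATGTGGCCGCGVSATYTA-3'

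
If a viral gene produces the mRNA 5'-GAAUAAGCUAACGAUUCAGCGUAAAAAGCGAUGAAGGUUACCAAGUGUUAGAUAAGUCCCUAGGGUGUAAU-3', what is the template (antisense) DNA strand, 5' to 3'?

Replace U with T to get the coding DNA strand: GAATAAGCTAACGATTCAGCGTAAAAAGCGATGAAGGTTACCAAGTGTTAGATAAGTCCCTAGGGTGTAAT. The template strand is its reverse complement (complement CTTATTCGATTGCTAAGTCGCATTTTTCGCTACTTCCAATGGTTCACAATCTATTCAGGGATCCCACATTA, then reverse).

5'-ATTACACCCTAGGGACTTATCTAACACTTGGTAACCTTCATCGCTTTTTACGCTGAATCGTTAGCTTATTC-3'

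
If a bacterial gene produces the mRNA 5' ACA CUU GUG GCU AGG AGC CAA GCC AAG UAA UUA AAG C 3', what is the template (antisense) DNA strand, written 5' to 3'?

5'-GCTTTAATTACTTGGCTTGGCTCCTAGCCACAAGTGT-3'

Replace U with T to get the coding DNA strand: ACACTTGTGGCTAGGAGCCAAGCCAAGTAATTAAAGC. The template strand is its reverse complement (complement TGTGAACACCGATCCTCGGTTCGGTTCATTAATTTCG, then reverse).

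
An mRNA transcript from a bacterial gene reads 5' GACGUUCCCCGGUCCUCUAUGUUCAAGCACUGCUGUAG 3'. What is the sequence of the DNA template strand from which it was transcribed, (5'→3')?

Replace U with T to get the coding DNA strand: GACGTTCCCCGGTCCTCTATGTTCAAGCACTGCTGTAG. The template strand is its reverse complement (complement CTGCAAGGGGCCAGGAGATACAAGTTCGTGACGACATC, then reverse).

5'-CTACAGCAGTGCTTGAACATAGAGGACCGGGGAACGTC-3'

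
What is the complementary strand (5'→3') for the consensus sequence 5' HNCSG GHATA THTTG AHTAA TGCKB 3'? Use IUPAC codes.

5'-VMGCATTADTCAADATATDCCSGND-3'

Standard pairs A↔T, G↔C; ambiguity codes pair K↔M, S↔S, B↔V, H↔D, N↔N. Complement (DNGSCCDTATADAACTDATTACGMV), then reverse for 5'→3'.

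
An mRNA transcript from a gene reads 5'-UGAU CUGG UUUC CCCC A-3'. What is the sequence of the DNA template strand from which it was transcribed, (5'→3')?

Replace U with T to get the coding DNA strand: TGATCTGGTTTCCCCCA. The template strand is its reverse complement (complement ACTAGACCAAAGGGGGT, then reverse).

5'-TGGGGGAAACCAGATCA-3'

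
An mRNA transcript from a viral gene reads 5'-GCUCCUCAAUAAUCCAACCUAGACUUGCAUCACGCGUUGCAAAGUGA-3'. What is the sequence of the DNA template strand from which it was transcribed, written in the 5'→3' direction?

Replace U with T to get the coding DNA strand: GCTCCTCAATAATCCAACCTAGACTTGCATCACGCGTTGCAAAGTGA. The template strand is its reverse complement (complement CGAGGAGTTATTAGGTTGGATCTGAACGTAGTGCGCAACGTTTCACT, then reverse).

5'-TCACTTTGCAACGCGTGATGCAAGTCTAGGTTGGATTATTGAGGAGC-3'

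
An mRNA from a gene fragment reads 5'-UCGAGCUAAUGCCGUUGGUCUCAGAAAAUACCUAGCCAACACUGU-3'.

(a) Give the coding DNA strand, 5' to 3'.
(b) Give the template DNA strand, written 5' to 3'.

(a) 5'-TCGAGCTAATGCCGTTGGTCTCAGAAAATACCTAGCCAACACTGT-3'
(b) 5'-ACAGTGTTGGCTAGGTATTTTCTGAGACCAACGGCATTAGCTCGA-3'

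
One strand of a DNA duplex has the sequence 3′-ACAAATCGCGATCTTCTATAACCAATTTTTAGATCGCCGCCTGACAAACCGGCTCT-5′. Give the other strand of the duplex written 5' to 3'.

The strand is given 3'→5', so its complement runs 5'→3' in the same left-to-right order: pair each base A↔T, G↔C.

5'-TGTTTAGCGCTAGAAGATATTGGTTAAAAATCTAGCGGCGGACTGTTTGGCCGAGA-3'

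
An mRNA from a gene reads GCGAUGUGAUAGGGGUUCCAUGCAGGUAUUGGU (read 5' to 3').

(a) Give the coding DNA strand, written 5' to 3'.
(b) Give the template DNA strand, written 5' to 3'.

(a) 5'-GCGATGTGATAGGGGTTCCATGCAGGTATTGGT-3'
(b) 5′-ACCAATACCTGCATGGAACCCCTATCACATCGC-3′

(a) The coding strand matches the mRNA with U→T.
(b) The template strand is the reverse complement of the coding strand.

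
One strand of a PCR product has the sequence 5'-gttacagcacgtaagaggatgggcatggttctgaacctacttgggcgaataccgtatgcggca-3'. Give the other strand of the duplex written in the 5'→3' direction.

Pairing A↔T and G↔C gives CAATGTCGTGCATTCTCCTACCCGTACCAAGACTTGGATGAACCCGCTTATGGCATACGCCGT, running 3'→5'. Reverse for the 5'→3' convention.

5'-TGCCGCATACGGTATTCGCCCAAGTAGGTTCAGAACCATGCCCATCCTCTTACGTGCTGTAAC-3'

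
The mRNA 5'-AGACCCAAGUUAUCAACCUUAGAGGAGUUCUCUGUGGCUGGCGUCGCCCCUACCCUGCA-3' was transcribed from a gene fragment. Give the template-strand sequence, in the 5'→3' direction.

5'-TGCAGGGTAGGGGCGACGCCAGCCACAGAGAACTCCTCTAAGGTTGATAACTTGGGTCT-3'

Replace U with T to get the coding DNA strand: AGACCCAAGTTATCAACCTTAGAGGAGTTCTCTGTGGCTGGCGTCGCCCCTACCCTGCA. The template strand is its reverse complement (complement TCTGGGTTCAATAGTTGGAATCTCCTCAAGAGACACCGACCGCAGCGGGGATGGGACGT, then reverse).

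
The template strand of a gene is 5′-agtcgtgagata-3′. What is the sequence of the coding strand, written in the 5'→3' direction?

The coding strand is complementary and antiparallel to the template: take the complement (A↔T, G↔C) and reverse.

5′-TATCTCACGACT-3′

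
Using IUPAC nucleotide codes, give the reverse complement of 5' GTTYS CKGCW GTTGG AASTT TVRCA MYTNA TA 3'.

5'-TATNARKTGYBAAASTTCCAACWGCMGSRAAC-3'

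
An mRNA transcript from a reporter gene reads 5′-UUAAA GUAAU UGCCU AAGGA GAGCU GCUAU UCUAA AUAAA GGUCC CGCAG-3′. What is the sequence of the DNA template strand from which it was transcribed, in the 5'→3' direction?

5′-CTGCGGGACCTTTATTTAGAATAGCAGCTCTCCTTAGGCAATTACTTTAA-3′

Replace U with T to get the coding DNA strand: TTAAAGTAATTGCCTAAGGAGAGCTGCTATTCTAAATAAAGGTCCCGCAG. The template strand is its reverse complement (complement AATTTCATTAACGGATTCCTCTCGACGATAAGATTTATTTCCAGGGCGTC, then reverse).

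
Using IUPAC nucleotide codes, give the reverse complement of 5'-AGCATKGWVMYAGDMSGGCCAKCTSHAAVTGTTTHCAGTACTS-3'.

5'-SAGTACTGDAAACABTTDSAGMTGGCCSKHCTRKBWCMATGCT-3'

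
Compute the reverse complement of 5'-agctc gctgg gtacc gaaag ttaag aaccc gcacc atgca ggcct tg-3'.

5'-CAAGGCCTGCATGGTGCGGGTTCTTAACTTTCGGTACCCAGCGAGCT-3'

Reading the sequence 3'→5' and pairing each base (A↔T, G↔C) gives the reverse complement directly.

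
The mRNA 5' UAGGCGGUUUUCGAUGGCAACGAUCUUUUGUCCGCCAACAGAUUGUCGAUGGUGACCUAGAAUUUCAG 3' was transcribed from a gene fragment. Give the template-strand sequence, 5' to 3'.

5'-CTGAAATTCTAGGTCACCATCGACAATCTGTTGGCGGACAAAAGATCGTTGCCATCGAAAACCGCCTA-3'

Replace U with T to get the coding DNA strand: TAGGCGGTTTTCGATGGCAACGATCTTTTGTCCGCCAACAGATTGTCGATGGTGACCTAGAATTTCAG. The template strand is its reverse complement (complement ATCCGCCAAAAGCTACCGTTGCTAGAAAACAGGCGGTTGTCTAACAGCTACCACTGGATCTTAAAGTC, then reverse).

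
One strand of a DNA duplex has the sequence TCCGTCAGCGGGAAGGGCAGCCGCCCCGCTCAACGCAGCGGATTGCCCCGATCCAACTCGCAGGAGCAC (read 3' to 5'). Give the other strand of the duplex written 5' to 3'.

5′-AGGCAGTCGCCCTTCCCGTCGGCGGGGCGAGTTGCGTCGCCTAACGGGGCTAGGTTGAGCGTCCTCGTG-3′

The strand is given 3'→5', so its complement runs 5'→3' in the same left-to-right order: pair each base A↔T, G↔C.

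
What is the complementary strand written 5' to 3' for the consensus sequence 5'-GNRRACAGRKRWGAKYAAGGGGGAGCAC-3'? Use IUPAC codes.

5′-GTGCTCCCCCTTRMTCWYMYCTGTYYNC-3′

Standard pairs A↔T, G↔C; ambiguity codes pair R↔Y, K↔M, W↔W, N↔N. Complement (CNYYTGTCYMYWCTMRTTCCCCCTCGTG), then reverse for 5'→3'.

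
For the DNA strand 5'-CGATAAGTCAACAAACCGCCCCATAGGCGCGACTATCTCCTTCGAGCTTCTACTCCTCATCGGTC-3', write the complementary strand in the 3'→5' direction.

Base-pairing A↔T, G↔C gives the complement. The complementary strand is antiparallel, so paired with a 5'→3' strand it runs 3'→5'.

3'-GCTATTCAGTTGTTTGGCGGGGTATCCGCGCTGATAGAGGAAGCTCGAAGATGAGGAGTAGCCAG-5'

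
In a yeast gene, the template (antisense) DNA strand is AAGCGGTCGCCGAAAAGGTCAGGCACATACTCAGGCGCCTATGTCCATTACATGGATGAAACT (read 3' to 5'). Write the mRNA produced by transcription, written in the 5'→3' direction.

5'-UUCGCCAGCGGCUUUUCCAGUCCGUGUAUGAGUCCGCGGAUACAGGUAAUGUACCUACUUUGA-3'

Reading the template 3'→5' as shown, RNA polymerase pairs each base (A→U, T→A, G↔C) to build mRNA 5'→3' directly.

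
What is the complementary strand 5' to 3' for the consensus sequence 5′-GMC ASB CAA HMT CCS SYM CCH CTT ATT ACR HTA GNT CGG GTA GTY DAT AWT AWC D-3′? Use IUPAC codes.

5'-HGWTAWTATHRACTACCCGANCTADYGTAATAAGDGGKRSSGGAKDTTGVSTGKC-3'

Standard pairs A↔T, G↔C; ambiguity codes pair R↔Y, M↔K, W↔W, S↔S, B↔V, D↔H, N↔N. Complement (CKGTSVGTTDKAGGSSRKGGDGAATAATGYDATCNAGCCCATCARHTATWATWGH), then reverse for 5'→3'.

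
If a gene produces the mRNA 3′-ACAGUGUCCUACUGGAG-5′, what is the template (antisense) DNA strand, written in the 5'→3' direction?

Written 5'→3' the mRNA is GAGGUCAUCCUGUGACA, so the coding DNA strand is GAGGTCATCCTGTGACA. The template is its reverse complement.

5'-TGTCACAGGATGACCTC-3'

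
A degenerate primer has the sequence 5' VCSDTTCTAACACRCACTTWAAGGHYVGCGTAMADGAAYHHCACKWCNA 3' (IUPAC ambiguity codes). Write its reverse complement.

Standard pairs A↔T, G↔C; ambiguity codes pair R↔Y, M↔K, W↔W, S↔S, D↔H, V↔B, N↔N. Complement (BGSHAAGATTGTGYGTGAAWTTCCDRBCGCATKTHCTTRDDGTGMWGNT), then reverse for 5'→3'.

5'-TNGWMGTGDDRTTCHTKTACGCBRDCCTTWAAGTGYGTGTTAGAAHSGB-3'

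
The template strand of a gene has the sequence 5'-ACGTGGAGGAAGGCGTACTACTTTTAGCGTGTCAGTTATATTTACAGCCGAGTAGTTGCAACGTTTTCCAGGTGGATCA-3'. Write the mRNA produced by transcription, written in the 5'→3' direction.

5'-UGAUCCACCUGGAAAACGUUGCAACUACUCGGCUGUAAAUAUAACUGACACGCUAAAAGUAGUACGCCUUCCUCCACGU-3'

RNA polymerase reads the template 3'→5' and synthesizes mRNA 5'→3' by base-pairing (A→U, T→A, G↔C). The complement of the template is TGCACCTCCTTCCGCATGATGAAAATCGCACAGTCAATATAAATGTCGGCTCATCAACGTTGCAAAAGGTCCACCTAGT; antiparallel, so 5'→3' the coding strand is TGATCCACCTGGAAAACGTTGCAACTACTCGGCTGTAAATATAACTGACACGCTAAAAGTAGTACGCCTTCCTCCACGT. Replace T with U for the mRNA.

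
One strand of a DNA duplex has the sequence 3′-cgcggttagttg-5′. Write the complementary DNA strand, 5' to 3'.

5'-GCGCCAATCAAC-3'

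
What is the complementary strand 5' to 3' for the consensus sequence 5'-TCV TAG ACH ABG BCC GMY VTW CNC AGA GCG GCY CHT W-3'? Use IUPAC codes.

5'-WADGRGCCGCTCTGNGWABRKCGGVCVTDGTCTABGA-3'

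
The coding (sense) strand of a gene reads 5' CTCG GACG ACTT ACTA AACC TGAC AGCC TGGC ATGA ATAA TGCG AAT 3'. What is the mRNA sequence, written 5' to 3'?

5'-CUCGGACGACUUACUAAACCUGACAGCCUGGCAUGAAUAAUGCGAAU-3'

The mRNA is synthesized from the template strand, so it matches the coding strand with T replaced by U.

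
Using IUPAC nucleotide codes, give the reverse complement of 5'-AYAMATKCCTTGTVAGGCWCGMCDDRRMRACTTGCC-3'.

Standard pairs A↔T, G↔C; ambiguity codes pair R↔Y, M↔K, W↔W, D↔H, V↔B. Complement (TRTKTAMGGAACABTCCGWGCKGHHYYKYTGAACGG), then reverse for 5'→3'.

5'-GGCAAGTYKYYHHGKCGWGCCTBACAAGGMATKTRT-3'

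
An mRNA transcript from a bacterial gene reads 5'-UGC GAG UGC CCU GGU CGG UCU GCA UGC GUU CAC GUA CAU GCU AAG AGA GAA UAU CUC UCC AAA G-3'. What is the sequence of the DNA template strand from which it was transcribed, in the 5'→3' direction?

5′-CTTTGGAGAGATATTCTCTCTTAGCATGTACGTGAACGCATGCAGACCGACCAGGGCACTCGCA-3′

Replace U with T to get the coding DNA strand: TGCGAGTGCCCTGGTCGGTCTGCATGCGTTCACGTACATGCTAAGAGAGAATATCTCTCCAAAG. The template strand is its reverse complement (complement ACGCTCACGGGACCAGCCAGACGTACGCAAGTGCATGTACGATTCTCTCTTATAGAGAGGTTTC, then reverse).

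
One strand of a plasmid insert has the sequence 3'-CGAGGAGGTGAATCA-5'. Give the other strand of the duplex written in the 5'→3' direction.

5′-GCTCCTCCACTTAGT-3′

The strand is given 3'→5', so its complement runs 5'→3' in the same left-to-right order: pair each base A↔T, G↔C.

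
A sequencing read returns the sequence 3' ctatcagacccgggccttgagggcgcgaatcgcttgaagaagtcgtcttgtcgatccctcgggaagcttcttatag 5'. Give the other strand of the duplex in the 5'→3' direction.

5'-GATAGTCTGGGCCCGGAACTCCCGCGCTTAGCGAACTTCTTCAGCAGAACAGCTAGGGAGCCCTTCGAAGAATATC-3'

The strand is given 3'→5', so its complement runs 5'→3' in the same left-to-right order: pair each base A↔T, G↔C.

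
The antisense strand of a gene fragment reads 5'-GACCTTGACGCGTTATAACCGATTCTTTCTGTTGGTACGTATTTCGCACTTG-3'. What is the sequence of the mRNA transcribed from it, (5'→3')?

The mRNA has the sequence of the coding strand (reverse complement of the template) with T→U. Reverse complement of GACCTTGACGCGTTATAACCGATTCTTTCTGTTGGTACGTATTTCGCACTTG is CAAGTGCGAAATACGTACCAACAGAAAGAATCGGTTATAACGCGTCAAGGTC; then T→U.

5'-CAAGUGCGAAAUACGUACCAACAGAAAGAAUCGGUUAUAACGCGUCAAGGUC-3'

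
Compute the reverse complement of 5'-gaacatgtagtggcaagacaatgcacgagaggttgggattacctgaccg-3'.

5'-CGGTCAGGTAATCCCAACCTCTCGTGCATTGTCTTGCCACTACATGTTC-3'

Reading the sequence 3'→5' and pairing each base (A↔T, G↔C) gives the reverse complement directly.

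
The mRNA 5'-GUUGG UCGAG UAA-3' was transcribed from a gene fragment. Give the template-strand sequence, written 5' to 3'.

5'-TTACTCGACCAAC-3'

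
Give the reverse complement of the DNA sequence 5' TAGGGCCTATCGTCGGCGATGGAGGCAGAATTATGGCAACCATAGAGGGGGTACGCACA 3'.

5'-TGTGCGTACCCCCTCTATGGTTGCCATAATTCTGCCTCCATCGCCGACGATAGGCCCTA-3'

Complement each base (A↔T, G↔C): ATCCCGGATAGCAGCCGCTACCTCCGTCTTAATACCGTTGGTATCTCCCCCATGCGTGT. Then reverse.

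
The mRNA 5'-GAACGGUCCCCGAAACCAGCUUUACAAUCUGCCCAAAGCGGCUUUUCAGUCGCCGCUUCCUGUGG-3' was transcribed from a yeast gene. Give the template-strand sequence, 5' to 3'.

Replace U with T to get the coding DNA strand: GAACGGTCCCCGAAACCAGCTTTACAATCTGCCCAAAGCGGCTTTTCAGTCGCCGCTTCCTGTGG. The template strand is its reverse complement (complement CTTGCCAGGGGCTTTGGTCGAAATGTTAGACGGGTTTCGCCGAAAAGTCAGCGGCGAAGGACACC, then reverse).

5'-CCACAGGAAGCGGCGACTGAAAAGCCGCTTTGGGCAGATTGTAAAGCTGGTTTCGGGGACCGTTC-3'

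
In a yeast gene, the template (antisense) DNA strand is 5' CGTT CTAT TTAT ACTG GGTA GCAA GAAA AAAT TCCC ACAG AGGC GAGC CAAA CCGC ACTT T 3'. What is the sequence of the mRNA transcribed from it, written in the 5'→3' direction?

5'-AAAGUGCGGUUUGGCUCGCCUCUGUGGGAAUUUUUUCUUGCUACCCAGUAUAAAUAGAACG-3'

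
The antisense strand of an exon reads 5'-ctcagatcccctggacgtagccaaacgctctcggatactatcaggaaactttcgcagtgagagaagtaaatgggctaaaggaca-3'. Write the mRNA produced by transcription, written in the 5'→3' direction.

The mRNA has the sequence of the coding strand (reverse complement of the template) with T→U. Reverse complement of CTCAGATCCCCTGGACGTAGCCAAACGCTCTCGGATACTATCAGGAAACTTTCGCAGTGAGAGAAGTAAATGGGCTAAAGGACA is TGTCCTTTAGCCCATTTACTTCTCTCACTGCGAAAGTTTCCTGATAGTATCCGAGAGCGTTTGGCTACGTCCAGGGGATCTGAG; then T→U.

5′-UGUCCUUUAGCCCAUUUACUUCUCUCACUGCGAAAGUUUCCUGAUAGUAUCCGAGAGCGUUUGGCUACGUCCAGGGGAUCUGAG-3′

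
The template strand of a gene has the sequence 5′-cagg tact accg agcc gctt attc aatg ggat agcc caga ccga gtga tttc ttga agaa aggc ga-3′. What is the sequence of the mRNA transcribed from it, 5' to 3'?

The mRNA has the sequence of the coding strand (reverse complement of the template) with T→U. Reverse complement of CAGGTACTACCGAGCCGCTTATTCAATGGGATAGCCCAGACCGAGTGATTTCTTGAAGAAAGGCGA is TCGCCTTTCTTCAAGAAATCACTCGGTCTGGGCTATCCCATTGAATAAGCGGCTCGGTAGTACCTG; then T→U.

5'-UCGCCUUUCUUCAAGAAAUCACUCGGUCUGGGCUAUCCCAUUGAAUAAGCGGCUCGGUAGUACCUG-3'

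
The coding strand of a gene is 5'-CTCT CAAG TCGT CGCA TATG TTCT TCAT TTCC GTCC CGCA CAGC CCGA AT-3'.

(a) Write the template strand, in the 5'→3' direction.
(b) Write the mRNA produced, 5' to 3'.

(a) 5'-ATTCGGGCTGTGCGGGACGGAAATGAAGAACATATGCGACGACTTGAGAG-3'
(b) 5'-CUCUCAAGUCGUCGCAUAUGUUCUUCAUUUCCGUCCCGCACAGCCCGAAU-3'

(a) The template strand is the reverse complement of the coding strand: complement GAGAGTTCAGCAGCGTATACAAGAAGTAAAGGCAGGGCGTGTCGGGCTTA, then reverse.
(b) mRNA matches the coding strand with T→U.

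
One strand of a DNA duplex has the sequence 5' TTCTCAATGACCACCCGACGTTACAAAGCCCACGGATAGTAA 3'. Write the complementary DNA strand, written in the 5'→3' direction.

Pairing A↔T and G↔C gives AAGAGTTACTGGTGGGCTGCAATGTTTCGGGTGCCTATCATT, running 3'→5'. Reverse for the 5'→3' convention.

5′-TTACTATCCGTGGGCTTTGTAACGTCGGGTGGTCATTGAGAA-3′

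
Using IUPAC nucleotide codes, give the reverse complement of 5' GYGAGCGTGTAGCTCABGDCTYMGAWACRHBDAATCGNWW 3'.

5′-WWNCGATTHVDYGTWTCKRAGHCVTGAGCTACACGCTCRC-3′

Standard pairs A↔T, G↔C; ambiguity codes pair R↔Y, M↔K, W↔W, B↔V, D↔H, N↔N. Complement (CRCTCGCACATCGAGTVCHGARKCTWTGYDVHTTAGCNWW), then reverse for 5'→3'.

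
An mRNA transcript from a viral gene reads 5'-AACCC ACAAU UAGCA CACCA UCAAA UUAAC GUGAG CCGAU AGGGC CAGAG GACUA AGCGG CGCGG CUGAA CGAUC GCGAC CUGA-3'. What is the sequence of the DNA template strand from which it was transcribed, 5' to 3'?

Replace U with T to get the coding DNA strand: AACCCACAATTAGCACACCATCAAATTAACGTGAGCCGATAGGGCCAGAGGACTAAGCGGCGCGGCTGAACGATCGCGACCTGA. The template strand is its reverse complement (complement TTGGGTGTTAATCGTGTGGTAGTTTAATTGCACTCGGCTATCCCGGTCTCCTGATTCGCCGCGCCGACTTGCTAGCGCTGGACT, then reverse).

5'-TCAGGTCGCGATCGTTCAGCCGCGCCGCTTAGTCCTCTGGCCCTATCGGCTCACGTTAATTTGATGGTGTGCTAATTGTGGGTT-3'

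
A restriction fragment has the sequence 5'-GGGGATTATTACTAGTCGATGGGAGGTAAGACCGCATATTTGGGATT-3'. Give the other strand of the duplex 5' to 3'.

Pairing A↔T and G↔C gives CCCCTAATAATGATCAGCTACCCTCCATTCTGGCGTATAAACCCTAA, running 3'→5'. Reverse for the 5'→3' convention.

5'-AATCCCAAATATGCGGTCTTACCTCCCATCGACTAGTAATAATCCCC-3'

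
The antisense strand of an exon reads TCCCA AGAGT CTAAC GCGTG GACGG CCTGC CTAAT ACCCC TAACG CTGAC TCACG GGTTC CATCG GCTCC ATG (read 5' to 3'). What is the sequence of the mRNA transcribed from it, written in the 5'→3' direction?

5'-CAUGGAGCCGAUGGAACCCGUGAGUCAGCGUUAGGGGUAUUAGGCAGGCCGUCCACGCGUUAGACUCUUGGGA-3'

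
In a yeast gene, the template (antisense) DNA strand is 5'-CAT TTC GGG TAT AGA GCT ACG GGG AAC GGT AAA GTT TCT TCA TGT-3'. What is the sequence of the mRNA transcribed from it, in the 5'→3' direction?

The mRNA has the sequence of the coding strand (reverse complement of the template) with T→U. Reverse complement of CATTTCGGGTATAGAGCTACGGGGAACGGTAAAGTTTCTTCATGT is ACATGAAGAAACTTTACCGTTCCCCGTAGCTCTATACCCGAAATG; then T→U.

5′-ACAUGAAGAAACUUUACCGUUCCCCGUAGCUCUAUACCCGAAAUG-3′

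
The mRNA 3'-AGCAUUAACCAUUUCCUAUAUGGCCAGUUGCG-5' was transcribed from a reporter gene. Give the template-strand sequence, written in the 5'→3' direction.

5'-TCGTAATTGGTAAAGGATATACCGGTCAACGC-3'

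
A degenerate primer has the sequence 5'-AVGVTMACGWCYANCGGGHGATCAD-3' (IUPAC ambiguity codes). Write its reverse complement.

Standard pairs A↔T, G↔C; ambiguity codes pair Y↔R, M↔K, W↔W, D↔H, V↔B, N↔N. Complement (TBCBAKTGCWGRTNGCCCDCTAGTH), then reverse for 5'→3'.

5'-HTGATCDCCCGNTRGWCGTKABCBT-3'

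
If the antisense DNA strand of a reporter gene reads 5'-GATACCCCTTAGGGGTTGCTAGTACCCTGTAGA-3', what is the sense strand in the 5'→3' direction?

The coding strand is complementary and antiparallel to the template: take the complement (A↔T, G↔C) and reverse.

5'-TCTACAGGGTACTAGCAACCCCTAAGGGGTATC-3'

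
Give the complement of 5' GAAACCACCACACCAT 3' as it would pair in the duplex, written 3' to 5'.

Base-pairing A↔T, G↔C gives the complement. The complementary strand is antiparallel, so paired with a 5'→3' strand it runs 3'→5'.

3'-CTTTGGTGGTGTGGTA-5'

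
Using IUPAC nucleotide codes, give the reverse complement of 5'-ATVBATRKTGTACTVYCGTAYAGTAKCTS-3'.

Standard pairs A↔T, G↔C; ambiguity codes pair R↔Y, K↔M, S↔S, B↔V. Complement (TABVTAYMACATGABRGCATRTCATMGAS), then reverse for 5'→3'.

5'-SAGMTACTRTACGRBAGTACAMYATVBAT-3'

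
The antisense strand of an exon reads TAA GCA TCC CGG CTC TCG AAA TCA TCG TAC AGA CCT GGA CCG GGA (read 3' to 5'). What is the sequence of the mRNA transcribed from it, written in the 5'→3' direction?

5'-AUUCGUAGGGCCGAGAGCUUUAGUAGCAUGUCUGGACCUGGCCCU-3'

Reading the template 3'→5' as shown, RNA polymerase pairs each base (A→U, T→A, G↔C) to build mRNA 5'→3' directly.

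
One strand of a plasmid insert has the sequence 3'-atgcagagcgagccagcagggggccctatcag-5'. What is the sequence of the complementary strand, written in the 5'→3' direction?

5'-TACGTCTCGCTCGGTCGTCCCCCGGGATAGTC-3'

The strand is given 3'→5', so its complement runs 5'→3' in the same left-to-right order: pair each base A↔T, G↔C.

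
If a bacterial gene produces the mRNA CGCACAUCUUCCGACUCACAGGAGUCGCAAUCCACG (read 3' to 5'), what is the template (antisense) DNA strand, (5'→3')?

5'-GCGTGTAGAAGGCTGAGTGTCCTCAGCGTTAGGTGC-3'

Written 5'→3' the mRNA is GCACCUAACGCUGAGGACACUCAGCCUUCUACACGC, so the coding DNA strand is GCACCTAACGCTGAGGACACTCAGCCTTCTACACGC. The template is its reverse complement.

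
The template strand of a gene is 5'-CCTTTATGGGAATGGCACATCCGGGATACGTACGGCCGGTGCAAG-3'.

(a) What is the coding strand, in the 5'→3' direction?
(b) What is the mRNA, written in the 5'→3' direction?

(a) The coding strand is the reverse complement of the template: complement GGAAATACCCTTACCGTGTAGGCCCTATGCATGCCGGCCACGTTC, then reverse.
(b) mRNA has the coding-strand sequence with T→U.

(a) 5'-CTTGCACCGGCCGTACGTATCCCGGATGTGCCATTCCCATAAAGG-3'
(b) 5'-CUUGCACCGGCCGUACGUAUCCCGGAUGUGCCAUUCCCAUAAAGG-3'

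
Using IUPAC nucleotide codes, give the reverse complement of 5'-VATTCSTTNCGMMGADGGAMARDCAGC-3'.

Standard pairs A↔T, G↔C; ambiguity codes pair R↔Y, M↔K, S↔S, D↔H, V↔B, N↔N. Complement (BTAAGSAANGCKKCTHCCTKTYHGTCG), then reverse for 5'→3'.

5'-GCTGHYTKTCCHTCKKCGNAASGAATB-3'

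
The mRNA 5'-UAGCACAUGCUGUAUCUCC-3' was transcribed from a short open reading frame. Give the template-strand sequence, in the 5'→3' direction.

5′-GGAGATACAGCATGTGCTA-3′

Replace U with T to get the coding DNA strand: TAGCACATGCTGTATCTCC. The template strand is its reverse complement (complement ATCGTGTACGACATAGAGG, then reverse).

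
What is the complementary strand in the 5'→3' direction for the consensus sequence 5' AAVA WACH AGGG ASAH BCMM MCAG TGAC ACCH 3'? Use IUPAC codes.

5′-DGGTGTCACTGKKKGVDTSTCCCTDGTWTBTT-3′

Standard pairs A↔T, G↔C; ambiguity codes pair M↔K, W↔W, S↔S, B↔V, H↔D. Complement (TTBTWTGDTCCCTSTDVGKKKGTCACTGTGGD), then reverse for 5'→3'.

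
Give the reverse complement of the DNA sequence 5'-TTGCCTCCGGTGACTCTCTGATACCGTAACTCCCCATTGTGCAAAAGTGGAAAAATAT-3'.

5'-ATATTTTTCCACTTTTGCACAATGGGGAGTTACGGTATCAGAGAGTCACCGGAGGCAA-3'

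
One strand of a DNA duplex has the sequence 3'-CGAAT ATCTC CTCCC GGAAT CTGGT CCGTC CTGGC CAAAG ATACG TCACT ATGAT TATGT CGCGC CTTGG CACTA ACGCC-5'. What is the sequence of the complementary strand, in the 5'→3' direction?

The strand is given 3'→5', so its complement runs 5'→3' in the same left-to-right order: pair each base A↔T, G↔C.

5'-GCTTATAGAGGAGGGCCTTAGACCAGGCAGGACCGGTTTCTATGCAGTGATACTAATACAGCGCGGAACCGTGATTGCGG-3'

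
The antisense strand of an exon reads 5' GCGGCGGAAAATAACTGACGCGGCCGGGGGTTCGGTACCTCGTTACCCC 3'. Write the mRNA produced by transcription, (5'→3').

5'-GGGGUAACGAGGUACCGAACCCCCGGCCGCGUCAGUUAUUUUCCGCCGC-3'

RNA polymerase reads the template 3'→5' and synthesizes mRNA 5'→3' by base-pairing (A→U, T→A, G↔C). The complement of the template is CGCCGCCTTTTATTGACTGCGCCGGCCCCCAAGCCATGGAGCAATGGGG; antiparallel, so 5'→3' the coding strand is GGGGTAACGAGGTACCGAACCCCCGGCCGCGTCAGTTATTTTCCGCCGC. Replace T with U for the mRNA.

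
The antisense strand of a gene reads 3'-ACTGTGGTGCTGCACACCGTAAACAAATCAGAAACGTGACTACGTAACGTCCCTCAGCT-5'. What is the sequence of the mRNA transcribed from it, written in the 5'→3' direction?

5'-UGACACCACGACGUGUGGCAUUUGUUUAGUCUUUGCACUGAUGCAUUGCAGGGAGUCGA-3'

Reading the template 3'→5' as shown, RNA polymerase pairs each base (A→U, T→A, G↔C) to build mRNA 5'→3' directly.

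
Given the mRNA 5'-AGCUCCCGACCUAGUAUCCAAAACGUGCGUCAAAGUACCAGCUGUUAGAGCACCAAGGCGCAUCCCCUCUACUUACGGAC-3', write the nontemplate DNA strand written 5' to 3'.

The coding DNA strand has the same 5'→3' sequence as the mRNA with U replaced by T.

5'-AGCTCCCGACCTAGTATCCAAAACGTGCGTCAAAGTACCAGCTGTTAGAGCACCAAGGCGCATCCCCTCTACTTACGGAC-3'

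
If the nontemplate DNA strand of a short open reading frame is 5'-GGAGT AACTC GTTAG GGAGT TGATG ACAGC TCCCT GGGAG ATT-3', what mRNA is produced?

The mRNA is synthesized from the template strand, so it matches the coding strand with T replaced by U.

5'-GGAGUAACUCGUUAGGGAGUUGAUGACAGCUCCCUGGGAGAUU-3'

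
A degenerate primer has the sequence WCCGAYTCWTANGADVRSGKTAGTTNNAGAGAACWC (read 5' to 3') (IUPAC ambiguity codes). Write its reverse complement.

5'-GWGTTCTCTNNAACTAMCSYBHTCNTAWGARTCGGW-3'

Standard pairs A↔T, G↔C; ambiguity codes pair R↔Y, K↔M, W↔W, S↔S, D↔H, V↔B, N↔N. Complement (WGGCTRAGWATNCTHBYSCMATCAANNTCTCTTGWG), then reverse for 5'→3'.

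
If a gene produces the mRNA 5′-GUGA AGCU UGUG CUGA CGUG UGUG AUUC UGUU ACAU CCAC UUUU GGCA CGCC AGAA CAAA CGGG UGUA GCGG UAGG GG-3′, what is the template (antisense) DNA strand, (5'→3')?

Replace U with T to get the coding DNA strand: GTGAAGCTTGTGCTGACGTGTGTGATTCTGTTACATCCACTTTTGGCACGCCAGAACAAACGGGTGTAGCGGTAGGGG. The template strand is its reverse complement (complement CACTTCGAACACGACTGCACACACTAAGACAATGTAGGTGAAAACCGTGCGGTCTTGTTTGCCCACATCGCCATCCCC, then reverse).

5'-CCCCTACCGCTACACCCGTTTGTTCTGGCGTGCCAAAAGTGGATGTAACAGAATCACACACGTCAGCACAAGCTTCAC-3'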